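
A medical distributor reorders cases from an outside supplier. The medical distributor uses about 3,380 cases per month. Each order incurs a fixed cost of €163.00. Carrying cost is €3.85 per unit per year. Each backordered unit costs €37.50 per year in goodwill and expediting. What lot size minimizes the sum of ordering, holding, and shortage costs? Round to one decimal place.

Annual demand D = 3,380 × 12 = 40,560.
With planned backorders, Q* = √(2DS/H) · √((H+B)/B).
√(2DS/H) = √(2 × 40,560 × 163 / 3.85) = 1853.222.
√((H+B)/B) = √((3.85+37.5)/37.5) = 1.0501.
Q* ≈ 1946.030.

Q* ≈ 1,946.0 cases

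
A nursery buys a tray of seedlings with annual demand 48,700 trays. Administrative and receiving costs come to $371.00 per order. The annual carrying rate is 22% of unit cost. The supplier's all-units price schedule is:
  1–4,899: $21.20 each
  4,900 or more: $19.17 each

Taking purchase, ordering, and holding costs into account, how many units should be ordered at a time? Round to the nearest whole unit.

Holding cost per unit per year at price C is H = 0.22·C.
For each price level, check whether its EOQ is feasible; otherwise the best quantity at that price is the breakpoint.
EOQ at $21.20 = 2783.5 (feasible in tier 1): TC = 48,700×$21.20 + (48,700/2783.5)×371 + (2783.5/2)×0.22×$21.20 = $1,045,422.12.
EOQ at $19.17 = 2927.1 < 4900, so use break Q=4900: TC = 48,700×$19.17 + (48,700/4900.0)×371 + (4900.0/2)×0.22×$19.17 = $947,598.92.
Lowest total cost is $947,598.92 at Q = 4900.0.

Q* ≈ 4,900 trays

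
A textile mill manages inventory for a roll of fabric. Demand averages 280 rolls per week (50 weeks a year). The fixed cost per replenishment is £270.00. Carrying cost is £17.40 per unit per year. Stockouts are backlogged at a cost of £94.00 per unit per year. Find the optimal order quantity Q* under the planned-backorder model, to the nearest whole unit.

Annual demand D = 280 × 50 = 14,000.
With planned backorders, Q* = √(2DS/H) · √((H+B)/B).
√(2DS/H) = √(2 × 14,000 × 270 / 17.4) = 659.153.
√((H+B)/B) = √((17.4+94)/94) = 1.0886.
Q* ≈ 717.571.

Q* ≈ 718 rolls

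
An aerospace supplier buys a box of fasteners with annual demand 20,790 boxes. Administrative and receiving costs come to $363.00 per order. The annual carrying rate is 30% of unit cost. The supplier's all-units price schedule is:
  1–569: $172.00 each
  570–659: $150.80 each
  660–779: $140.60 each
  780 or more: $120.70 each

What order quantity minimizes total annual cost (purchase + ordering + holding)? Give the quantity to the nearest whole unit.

Q* ≈ 780 boxes

Holding cost per unit per year at price C is H = 0.30·C.
For each price level, check whether its EOQ is feasible; otherwise the best quantity at that price is the breakpoint.
EOQ at $172.00 = 540.8 (feasible in tier 1): TC = 20,790×$172.00 + (20,790/540.8)×363 + (540.8/2)×0.30×$172.00 = $3,603,787.47.
EOQ at $150.80 = 577.6 (feasible in tier 2): TC = 20,790×$150.80 + (20,790/577.6)×363 + (577.6/2)×0.30×$150.80 = $3,161,263.05.
EOQ at $140.60 = 598.2 < 660, so use break Q=660: TC = 20,790×$140.60 + (20,790/660.0)×363 + (660.0/2)×0.30×$140.60 = $2,948,427.90.
EOQ at $120.70 = 645.6 < 780, so use break Q=780: TC = 20,790×$120.70 + (20,790/780.0)×363 + (780.0/2)×0.30×$120.70 = $2,533,150.25.
Lowest total cost is $2,533,150.25 at Q = 780.0.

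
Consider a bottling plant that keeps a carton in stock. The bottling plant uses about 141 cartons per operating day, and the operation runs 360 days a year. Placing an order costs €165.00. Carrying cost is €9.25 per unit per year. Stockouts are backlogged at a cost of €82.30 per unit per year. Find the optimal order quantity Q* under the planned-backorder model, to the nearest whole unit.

Q* ≈ 1,419 cartons

Annual demand D = 141 × 360 = 50,760.
With planned backorders, Q* = √(2DS/H) · √((H+B)/B).
√(2DS/H) = √(2 × 50,760 × 165 / 9.25) = 1345.696.
√((H+B)/B) = √((9.25+82.3)/82.3) = 1.0547.
Q* ≈ 1419.306.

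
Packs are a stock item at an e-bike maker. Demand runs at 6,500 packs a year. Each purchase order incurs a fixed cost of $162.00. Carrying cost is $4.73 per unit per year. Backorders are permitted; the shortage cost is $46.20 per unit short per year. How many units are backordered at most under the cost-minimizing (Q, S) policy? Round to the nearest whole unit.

S* ≈ 65 packs

With planned backorders, Q* = √(2DS/H) · √((H+B)/B).
√(2DS/H) = √(2 × 6,500 × 162 / 4.73) = 667.265.
√((H+B)/B) = √((4.73+46.2)/46.2) = 1.0499.
Q* ≈ 700.591.
S* = Q* · H/(H+B) = 700.591 × 4.73/50.93 ≈ 65.066.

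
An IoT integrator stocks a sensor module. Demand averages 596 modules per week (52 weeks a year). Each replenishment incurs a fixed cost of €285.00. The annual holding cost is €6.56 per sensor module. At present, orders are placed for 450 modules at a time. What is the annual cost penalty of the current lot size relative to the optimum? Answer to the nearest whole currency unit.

Annual demand D = 596 × 52 = 30,992.
EOQ = √(2DS/H) = √(2 × 30,992 × 285 / 6.56) ≈ 1641.01.
Cost at Q* = (D/Q*)S + (Q*/2)H = √(2DSH) ≈ €10,765.00.
Cost at Q = 450: (30,992/450)×285 + (450/2)×6.56 = €19,628.27 + €1,476.00 = €21,104.27.
Excess = €21,104.27 − €10,765.00 = €10,339.26.

Extra cost ≈ €10,339 per year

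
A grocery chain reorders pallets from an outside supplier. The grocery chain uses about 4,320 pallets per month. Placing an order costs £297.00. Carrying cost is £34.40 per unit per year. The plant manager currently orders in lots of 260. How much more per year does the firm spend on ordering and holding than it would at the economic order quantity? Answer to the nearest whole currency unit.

Extra cost ≈ £31,143 per year

Annual demand D = 4,320 × 12 = 51,840.
EOQ = √(2DS/H) = √(2 × 51,840 × 297 / 34.4) ≈ 946.12.
Cost at Q* = (D/Q*)S + (Q*/2)H = √(2DSH) ≈ £32,546.55.
Cost at Q = 260: (51,840/260)×297 + (260/2)×34.4 = £59,217.23 + £4,472.00 = £63,689.23.
Excess = £63,689.23 − £32,546.55 = £31,142.68.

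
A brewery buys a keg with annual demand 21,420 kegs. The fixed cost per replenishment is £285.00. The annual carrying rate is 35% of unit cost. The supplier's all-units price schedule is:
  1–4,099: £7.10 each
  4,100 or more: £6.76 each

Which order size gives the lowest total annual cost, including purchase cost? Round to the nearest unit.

Q* ≈ 4,100 kegs

Holding cost per unit per year at price C is H = 0.35·C.
Evaluate total cost at each tier's feasible EOQ or, if the EOQ is below the tier, at the tier's minimum quantity.
EOQ at £7.10 = 2216.6 (feasible in tier 1): TC = 21,420×£7.10 + (21,420/2216.6)×285 + (2216.6/2)×0.35×£7.10 = £157,590.21.
EOQ at £6.76 = 2271.6 < 4100, so use break Q=4100: TC = 21,420×£6.76 + (21,420/4100.0)×285 + (4100.0/2)×0.35×£6.76 = £151,138.45.
Lowest total cost is £151,138.45 at Q = 4100.0.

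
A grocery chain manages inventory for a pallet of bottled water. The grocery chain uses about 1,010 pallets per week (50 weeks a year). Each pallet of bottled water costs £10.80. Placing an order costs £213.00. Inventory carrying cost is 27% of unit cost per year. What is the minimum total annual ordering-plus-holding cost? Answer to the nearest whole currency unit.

TC* ≈ £7,920

Annual demand D = 1,010 × 50 = 50,500.
Holding cost H = 0.27 × £10.80 = £2.9160 per unit per year.
Q* = √(2DS/H) = √(2 × 50,500 × 213 / 2.916) ≈ 2716.17.
At the optimum the two cost components are equal, so total cost = 2·(Q*/2)H = Q*·H.
Minimum total = √(2DSH) = √(2 × 50,500 × 213 × 2.916) ≈ 7920.348.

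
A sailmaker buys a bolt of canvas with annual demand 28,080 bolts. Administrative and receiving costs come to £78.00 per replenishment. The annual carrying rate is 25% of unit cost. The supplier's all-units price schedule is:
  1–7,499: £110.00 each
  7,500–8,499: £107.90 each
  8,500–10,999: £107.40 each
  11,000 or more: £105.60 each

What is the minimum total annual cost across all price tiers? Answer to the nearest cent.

Holding cost per unit per year at price C is H = 0.25·C.
For each price level, check whether its EOQ is feasible; otherwise the best quantity at that price is the breakpoint.
EOQ at £110.00 = 399.1 (feasible in tier 1): TC = 28,080×£110.00 + (28,080/399.1)×78 + (399.1/2)×0.25×£110.00 = £3,099,775.57.
EOQ at £107.90 = 403.0 < 7500, so use break Q=7500: TC = 28,080×£107.90 + (28,080/7500.0)×78 + (7500.0/2)×0.25×£107.90 = £3,131,280.28.
EOQ at £107.40 = 403.9 < 8500, so use break Q=8500: TC = 28,080×£107.40 + (28,080/8500.0)×78 + (8500.0/2)×0.25×£107.40 = £3,130,162.18.
EOQ at £105.60 = 407.3 < 11000, so use break Q=11000: TC = 28,080×£105.60 + (28,080/11000.0)×78 + (11000.0/2)×0.25×£105.60 = £3,110,647.11.
Lowest total cost among the candidates is at Q = 399.1.

TC* ≈ £3,099,775.57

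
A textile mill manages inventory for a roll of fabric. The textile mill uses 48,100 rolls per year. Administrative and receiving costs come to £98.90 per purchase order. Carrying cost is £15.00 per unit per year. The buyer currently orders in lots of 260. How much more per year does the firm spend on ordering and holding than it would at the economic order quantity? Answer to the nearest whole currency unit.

EOQ = √(2DS/H) = √(2 × 48,100 × 98.9 / 15) ≈ 796.42.
Cost at Q* = (D/Q*)S + (Q*/2)H = √(2DSH) ≈ £11,946.24.
Cost at Q = 260: (48,100/260)×98.9 + (260/2)×15 = £18,296.50 + £1,950.00 = £20,246.50.
Excess = £20,246.50 − £11,946.24 = £8,300.26.

Extra cost ≈ £8,300 per year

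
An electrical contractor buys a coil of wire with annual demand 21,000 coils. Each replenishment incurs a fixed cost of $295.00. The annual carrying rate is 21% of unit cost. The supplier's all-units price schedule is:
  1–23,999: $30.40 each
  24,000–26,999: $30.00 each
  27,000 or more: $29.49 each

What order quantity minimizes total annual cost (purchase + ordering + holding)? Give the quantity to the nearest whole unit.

Holding cost per unit per year at price C is H = 0.21·C.
For each price level, check whether its EOQ is feasible; otherwise the best quantity at that price is the breakpoint.
EOQ at $30.40 = 1393.1 (feasible in tier 1): TC = 21,000×$30.40 + (21,000/1393.1)×295 + (1393.1/2)×0.21×$30.40 = $647,293.69.
EOQ at $30.00 = 1402.4 < 24000, so use break Q=24000: TC = 21,000×$30.00 + (21,000/24000.0)×295 + (24000.0/2)×0.21×$30.00 = $705,858.12.
EOQ at $29.49 = 1414.5 < 27000, so use break Q=27000: TC = 21,000×$29.49 + (21,000/27000.0)×295 + (27000.0/2)×0.21×$29.49 = $703,123.59.
Lowest total cost is $647,293.69 at Q = 1393.1.

Q* ≈ 1,393 coils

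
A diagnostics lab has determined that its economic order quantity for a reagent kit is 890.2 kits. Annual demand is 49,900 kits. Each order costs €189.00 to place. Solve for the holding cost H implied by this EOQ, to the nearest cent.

Invert the EOQ relation Q*² = 2DS/H.
From Q* = √(2DS/H): H = 2DS / Q*² = 2 × 49,900 × 189 / 890.2² = 23.8022.

H ≈ €23.80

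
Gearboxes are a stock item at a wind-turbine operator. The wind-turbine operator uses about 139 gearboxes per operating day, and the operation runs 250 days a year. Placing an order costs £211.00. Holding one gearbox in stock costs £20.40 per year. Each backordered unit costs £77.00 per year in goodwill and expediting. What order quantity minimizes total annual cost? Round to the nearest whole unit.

Q* ≈ 954 gearboxes

Annual demand D = 139 × 250 = 34,750.
With planned backorders, Q* = √(2DS/H) · √((H+B)/B).
√(2DS/H) = √(2 × 34,750 × 211 / 20.4) = 847.849.
√((H+B)/B) = √((20.4+77)/77) = 1.1247.
Q* ≈ 953.570.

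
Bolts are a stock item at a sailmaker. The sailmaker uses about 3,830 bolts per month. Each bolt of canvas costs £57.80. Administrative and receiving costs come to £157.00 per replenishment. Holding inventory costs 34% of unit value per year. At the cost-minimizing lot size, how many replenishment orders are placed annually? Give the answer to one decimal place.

Annual demand D = 3,830 × 12 = 45,960.
Holding cost H = 0.34 × £57.80 = £19.6520 per unit per year.
EOQ = √(2DS/H) = √(2 × 45,960 × 157 / 19.652) ≈ 856.94.
Orders per year = D / Q* = 45,960 / 856.94 ≈ 53.633.

N ≈ 53.6 orders per year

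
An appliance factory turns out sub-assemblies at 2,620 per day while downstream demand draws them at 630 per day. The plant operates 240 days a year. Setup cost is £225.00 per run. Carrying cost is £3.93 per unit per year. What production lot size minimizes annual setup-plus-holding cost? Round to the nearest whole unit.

Q* ≈ 4,774 sub-assemblies

Annual demand D = 630 × 240 = 151,200.
Production build-up factor (1 − d/p) = 1 − 630/2,620 = 0.7595.
Q* = √(2DS / (H(1 − d/p))) = √(2 × 151,200 × 225 / (3.93 × 0.7595)).
= √(68,040,000 / 2.985) ≈ 4774.303.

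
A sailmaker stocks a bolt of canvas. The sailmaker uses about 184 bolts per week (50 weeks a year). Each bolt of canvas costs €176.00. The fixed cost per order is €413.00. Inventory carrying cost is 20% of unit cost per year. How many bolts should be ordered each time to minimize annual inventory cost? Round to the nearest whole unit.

Q* ≈ 465 bolts

Annual demand D = 184 × 50 = 9,200.
Holding cost H = 0.20 × €176.00 = €35.2000 per unit per year.
EOQ = √(2DS / H) = √(2 × 9,200 × 413 / 35.2).
= √(7,599,200 / 35.2) = √215,886.3636 ≈ 464.636.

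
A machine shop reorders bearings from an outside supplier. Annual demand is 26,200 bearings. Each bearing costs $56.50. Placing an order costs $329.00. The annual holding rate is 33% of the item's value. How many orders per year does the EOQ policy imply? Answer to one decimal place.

N ≈ 27.2 orders per year

Holding cost H = 0.33 × $56.50 = $18.6450 per unit per year.
EOQ = √(2DS/H) = √(2 × 26,200 × 329 / 18.645) ≈ 961.57.
Orders per year = D / Q* = 26,200 / 961.57 ≈ 27.247.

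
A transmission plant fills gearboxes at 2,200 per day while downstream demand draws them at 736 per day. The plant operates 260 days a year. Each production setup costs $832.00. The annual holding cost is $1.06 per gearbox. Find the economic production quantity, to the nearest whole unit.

Annual demand D = 736 × 260 = 191,360.
Production build-up factor (1 − d/p) = 1 − 736/2,200 = 0.6655.
Q* = √(2DS / (H(1 − d/p))) = √(2 × 191,360 × 832 / (1.06 × 0.6655)).
= √(318,423,040 / 0.7054) ≈ 21246.633.

Q* ≈ 21,247 gearboxes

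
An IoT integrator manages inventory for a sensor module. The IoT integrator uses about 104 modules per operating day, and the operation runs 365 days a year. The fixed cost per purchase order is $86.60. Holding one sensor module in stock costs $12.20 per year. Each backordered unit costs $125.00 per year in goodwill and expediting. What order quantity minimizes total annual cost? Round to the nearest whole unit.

Annual demand D = 104 × 365 = 37,960.
With planned backorders, Q* = √(2DS/H) · √((H+B)/B).
√(2DS/H) = √(2 × 37,960 × 86.6 / 12.2) = 734.103.
√((H+B)/B) = √((12.2+125)/125) = 1.0477.
Q* ≈ 769.094.

Q* ≈ 769 modules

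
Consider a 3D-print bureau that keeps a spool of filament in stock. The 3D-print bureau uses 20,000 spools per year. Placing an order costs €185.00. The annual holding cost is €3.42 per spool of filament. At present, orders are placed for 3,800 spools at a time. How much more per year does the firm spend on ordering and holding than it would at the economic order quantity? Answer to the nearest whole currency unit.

EOQ = √(2DS/H) = √(2 × 20,000 × 185 / 3.42) ≈ 1470.97.
Cost at Q* = (D/Q*)S + (Q*/2)H = √(2DSH) ≈ €5,030.71.
Cost at Q = 3,800: (20,000/3,800)×185 + (3,800/2)×3.42 = €973.68 + €6,498.00 = €7,471.68.
Excess = €7,471.68 − €5,030.71 = €2,440.98.

Extra cost ≈ €2,441 per year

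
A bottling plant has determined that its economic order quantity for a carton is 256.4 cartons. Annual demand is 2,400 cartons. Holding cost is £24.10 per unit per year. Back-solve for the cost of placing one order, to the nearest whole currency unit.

Invert the EOQ relation Q*² = 2DS/H.
From Q* = √(2DS/H): S = Q*²H / (2D) = 256.4² × 24.1 / (2 × 2,400) = 330.0744.

S ≈ £330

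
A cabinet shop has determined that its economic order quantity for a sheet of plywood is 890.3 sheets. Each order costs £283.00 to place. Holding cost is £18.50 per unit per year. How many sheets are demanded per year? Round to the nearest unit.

D ≈ 25,908 sheets per year

Invert the EOQ relation Q*² = 2DS/H.
From Q* = √(2DS/H): D = Q*²H / (2S) = 890.3² × 18.5 / (2 × 283) = 25907.651.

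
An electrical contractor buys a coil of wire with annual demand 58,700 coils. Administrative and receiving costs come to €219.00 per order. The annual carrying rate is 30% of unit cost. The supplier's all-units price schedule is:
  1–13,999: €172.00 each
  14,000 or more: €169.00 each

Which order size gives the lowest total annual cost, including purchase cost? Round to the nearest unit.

Holding cost per unit per year at price C is H = 0.30·C.
For each price level, check whether its EOQ is feasible; otherwise the best quantity at that price is the breakpoint.
EOQ at €172.00 = 705.9 (feasible in tier 1): TC = 58,700×€172.00 + (58,700/705.9)×219 + (705.9/2)×0.30×€172.00 = €10,132,823.44.
EOQ at €169.00 = 712.1 < 14000, so use break Q=14000: TC = 58,700×€169.00 + (58,700/14000.0)×219 + (14000.0/2)×0.30×€169.00 = €10,276,118.24.
Lowest total cost is €10,132,823.44 at Q = 705.9.

Q* ≈ 706 coils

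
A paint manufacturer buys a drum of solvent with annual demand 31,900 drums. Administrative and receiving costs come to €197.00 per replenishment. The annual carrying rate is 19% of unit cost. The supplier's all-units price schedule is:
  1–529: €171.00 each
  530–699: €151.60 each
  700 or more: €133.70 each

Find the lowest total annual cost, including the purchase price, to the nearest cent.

TC* ≈ €4,282,898.41

Holding cost per unit per year at price C is H = 0.19·C.
Evaluate total cost at each tier's feasible EOQ or, if the EOQ is below the tier, at the tier's minimum quantity.
Tier 1 (€171.00): EOQ = 622.0 exceeds tier's upper bound 529, so this tier is dominated.
EOQ at €151.60 = 660.6 (feasible in tier 2): TC = 31,900×€151.60 + (31,900/660.6)×197 + (660.6/2)×0.19×€151.60 = €4,855,066.98.
EOQ at €133.70 = 703.4 (feasible in tier 3): TC = 31,900×€133.70 + (31,900/703.4)×197 + (703.4/2)×0.19×€133.70 = €4,282,898.41.
Lowest total cost among the candidates is at Q = 703.4.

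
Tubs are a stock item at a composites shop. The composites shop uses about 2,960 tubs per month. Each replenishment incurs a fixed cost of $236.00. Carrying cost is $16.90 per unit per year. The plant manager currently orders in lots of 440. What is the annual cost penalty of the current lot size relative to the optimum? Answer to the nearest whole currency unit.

Extra cost ≈ $5,937 per year

Annual demand D = 2,960 × 12 = 35,520.
EOQ = √(2DS/H) = √(2 × 35,520 × 236 / 16.9) ≈ 996.01.
Cost at Q* = (D/Q*)S + (Q*/2)H = √(2DSH) ≈ $16,832.59.
Cost at Q = 440: (35,520/440)×236 + (440/2)×16.9 = $19,051.64 + $3,718.00 = $22,769.64.
Excess = $22,769.64 − $16,832.59 = $5,937.05.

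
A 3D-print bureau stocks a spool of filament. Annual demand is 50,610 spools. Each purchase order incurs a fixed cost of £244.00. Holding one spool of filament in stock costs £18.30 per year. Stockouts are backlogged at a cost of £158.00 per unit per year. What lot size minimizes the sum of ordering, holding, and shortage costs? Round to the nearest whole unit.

Q* ≈ 1,227 spools

With planned backorders, Q* = √(2DS/H) · √((H+B)/B).
√(2DS/H) = √(2 × 50,610 × 244 / 18.3) = 1161.723.
√((H+B)/B) = √((18.3+158)/158) = 1.0563.
Q* ≈ 1227.157.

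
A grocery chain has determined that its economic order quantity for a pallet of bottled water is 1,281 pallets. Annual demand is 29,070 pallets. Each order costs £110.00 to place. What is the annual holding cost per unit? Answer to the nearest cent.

H ≈ £3.90

The basic EOQ model gives Q* = √(2DS/H); rearrange for the unknown.
From Q* = √(2DS/H): H = 2DS / Q*² = 2 × 29,070 × 110 / 1,281² = 3.8974.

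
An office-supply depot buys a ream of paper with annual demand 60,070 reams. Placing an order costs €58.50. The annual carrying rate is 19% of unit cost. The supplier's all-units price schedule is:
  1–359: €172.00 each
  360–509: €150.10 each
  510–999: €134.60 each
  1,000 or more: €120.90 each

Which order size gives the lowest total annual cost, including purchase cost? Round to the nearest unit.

Q* ≈ 1,000 reams

Holding cost per unit per year at price C is H = 0.19·C.
For each price level, check whether its EOQ is feasible; otherwise the best quantity at that price is the breakpoint.
Tier 1 (€172.00): EOQ = 463.7 exceeds tier's upper bound 359, so this tier is dominated.
EOQ at €150.10 = 496.4 (feasible in tier 2): TC = 60,070×€150.10 + (60,070/496.4)×58.5 + (496.4/2)×0.19×€150.10 = €9,030,664.58.
EOQ at €134.60 = 524.2 (feasible in tier 3): TC = 60,070×€134.60 + (60,070/524.2)×58.5 + (524.2/2)×0.19×€134.60 = €8,098,828.67.
EOQ at €120.90 = 553.1 < 1000, so use break Q=1000: TC = 60,070×€120.90 + (60,070/1000.0)×58.5 + (1000.0/2)×0.19×€120.90 = €7,277,462.59.
Lowest total cost is €7,277,462.59 at Q = 1000.0.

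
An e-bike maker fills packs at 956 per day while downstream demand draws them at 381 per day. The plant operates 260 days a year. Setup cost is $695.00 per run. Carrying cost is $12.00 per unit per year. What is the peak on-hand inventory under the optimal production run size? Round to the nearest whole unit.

Annual demand D = 381 × 260 = 99,060.
Production build-up factor (1 − d/p) = 1 − 381/956 = 0.6015.
Q* = √(2DS / (H(1 − d/p))) = √(2 × 99,060 × 695 / (12 × 0.6015)).
= √(137,693,400 / 7.2176) ≈ 4367.782.
Maximum inventory = Q*(1 − d/p) = 4367.782 × 0.6015 ≈ 2627.066.

I_max ≈ 2,627 packs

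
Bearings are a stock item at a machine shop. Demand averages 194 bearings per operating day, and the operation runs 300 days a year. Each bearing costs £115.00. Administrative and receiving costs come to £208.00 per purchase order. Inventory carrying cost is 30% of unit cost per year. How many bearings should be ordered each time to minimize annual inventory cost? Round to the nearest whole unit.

Annual demand D = 194 × 300 = 58,200.
Holding cost H = 0.30 × £115.00 = £34.5000 per unit per year.
EOQ = √(2DS / H) = √(2 × 58,200 × 208 / 34.5).
= √(24,211,200 / 34.5) = √701,773.913 ≈ 837.719.

Q* ≈ 838 bearings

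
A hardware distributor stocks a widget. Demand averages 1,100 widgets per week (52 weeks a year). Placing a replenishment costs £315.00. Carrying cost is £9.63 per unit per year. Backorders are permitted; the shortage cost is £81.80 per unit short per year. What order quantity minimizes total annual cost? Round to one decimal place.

Q* ≈ 2,045.1 widgets

Annual demand D = 1,100 × 52 = 57,200.
With planned backorders, Q* = √(2DS/H) · √((H+B)/B).
√(2DS/H) = √(2 × 57,200 × 315 / 9.63) = 1934.439.
√((H+B)/B) = √((9.63+81.8)/81.8) = 1.0572.
Q* ≈ 2045.139.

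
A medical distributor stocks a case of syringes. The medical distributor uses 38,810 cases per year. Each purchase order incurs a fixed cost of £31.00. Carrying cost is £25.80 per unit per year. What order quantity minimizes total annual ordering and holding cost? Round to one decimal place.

Q* ≈ 305.4 cases

EOQ = √(2DS / H) = √(2 × 38,810 × 31 / 25.8).
= √(2,406,220 / 25.8) = √93,264.3411 ≈ 305.392.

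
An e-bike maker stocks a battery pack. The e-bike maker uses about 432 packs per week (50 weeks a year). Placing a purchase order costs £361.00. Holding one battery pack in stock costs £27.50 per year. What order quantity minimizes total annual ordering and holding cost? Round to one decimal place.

Annual demand D = 432 × 50 = 21,600.
EOQ = √(2DS / H) = √(2 × 21,600 × 361 / 27.5).
= √(15,595,200 / 27.5) = √567,098.1818 ≈ 753.059.

Q* ≈ 753.1 packs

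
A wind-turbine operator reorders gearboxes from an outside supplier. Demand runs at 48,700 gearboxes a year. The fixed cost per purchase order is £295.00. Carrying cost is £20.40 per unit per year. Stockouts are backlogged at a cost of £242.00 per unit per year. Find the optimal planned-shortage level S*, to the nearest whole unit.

S* ≈ 96 gearboxes

With planned backorders, Q* = √(2DS/H) · √((H+B)/B).
√(2DS/H) = √(2 × 48,700 × 295 / 20.4) = 1186.794.
√((H+B)/B) = √((20.4+242)/242) = 1.0413.
Q* ≈ 1235.804.
S* = Q* · H/(H+B) = 1235.804 × 20.4/262.4 ≈ 96.076.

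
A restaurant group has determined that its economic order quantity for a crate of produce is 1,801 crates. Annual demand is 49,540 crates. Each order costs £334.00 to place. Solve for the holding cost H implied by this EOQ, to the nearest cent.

The basic EOQ model gives Q* = √(2DS/H); rearrange for the unknown.
From Q* = √(2DS/H): H = 2DS / Q*² = 2 × 49,540 × 334 / 1,801² = 10.2025.

H ≈ £10.20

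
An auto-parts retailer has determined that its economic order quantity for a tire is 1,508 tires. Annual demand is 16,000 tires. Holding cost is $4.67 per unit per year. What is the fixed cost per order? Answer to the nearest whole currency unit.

S ≈ $332

Squaring Q* = √(2DS/H) gives Q*² = 2DS/H.
From Q* = √(2DS/H): S = Q*²H / (2D) = 1,508² × 4.67 / (2 × 16,000) = 331.8712.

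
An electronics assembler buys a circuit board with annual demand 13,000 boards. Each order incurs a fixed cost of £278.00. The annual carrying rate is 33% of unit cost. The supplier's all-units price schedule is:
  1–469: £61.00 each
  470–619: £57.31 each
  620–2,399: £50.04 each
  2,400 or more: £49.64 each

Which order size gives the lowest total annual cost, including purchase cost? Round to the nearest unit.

Holding cost per unit per year at price C is H = 0.33·C.
Candidates are each tier's EOQ (if it falls in that tier) and each price-break quantity.
Tier 1 (£61.00): EOQ = 599.2 exceeds tier's upper bound 469, so this tier is dominated.
EOQ at £57.31 = 618.2 (feasible in tier 2): TC = 13,000×£57.31 + (13,000/618.2)×278 + (618.2/2)×0.33×£57.31 = £756,721.80.
EOQ at £50.04 = 661.6 (feasible in tier 3): TC = 13,000×£50.04 + (13,000/661.6)×278 + (661.6/2)×0.33×£50.04 = £661,445.08.
EOQ at £49.64 = 664.3 < 2400, so use break Q=2400: TC = 13,000×£49.64 + (13,000/2400.0)×278 + (2400.0/2)×0.33×£49.64 = £666,483.27.
Lowest total cost is £661,445.08 at Q = 661.6.

Q* ≈ 662 boards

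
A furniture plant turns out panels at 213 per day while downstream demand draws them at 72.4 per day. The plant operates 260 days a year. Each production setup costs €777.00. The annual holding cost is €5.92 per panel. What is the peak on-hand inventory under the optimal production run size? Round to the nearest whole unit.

Annual demand D = 72.4 × 260 = 18,824.
Production build-up factor (1 − d/p) = 1 − 72.4/213 = 0.6601.
Q* = √(2DS / (H(1 − d/p))) = √(2 × 18,824 × 777 / (5.92 × 0.6601)).
= √(29,252,496 / 3.9078) ≈ 2736.010.
Maximum inventory = Q*(1 − d/p) = 2736.010 × 0.6601 ≈ 1806.024.

I_max ≈ 1,806 panels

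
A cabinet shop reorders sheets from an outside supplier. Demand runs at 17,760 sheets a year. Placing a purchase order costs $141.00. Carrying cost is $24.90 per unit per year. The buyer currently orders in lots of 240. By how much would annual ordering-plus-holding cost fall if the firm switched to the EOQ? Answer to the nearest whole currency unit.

Extra cost ≈ $2,255 per year

EOQ = √(2DS/H) = √(2 × 17,760 × 141 / 24.9) ≈ 448.48.
Cost at Q* = (D/Q*)S + (Q*/2)H = √(2DSH) ≈ $11,167.24.
Cost at Q = 240: (17,760/240)×141 + (240/2)×24.9 = $10,434.00 + $2,988.00 = $13,422.00.
Excess = $13,422.00 − $11,167.24 = $2,254.76.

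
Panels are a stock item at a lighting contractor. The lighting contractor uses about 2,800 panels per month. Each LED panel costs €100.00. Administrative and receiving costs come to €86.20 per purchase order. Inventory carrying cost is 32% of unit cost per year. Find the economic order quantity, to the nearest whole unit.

Q* ≈ 425 panels

Annual demand D = 2,800 × 12 = 33,600.
Holding cost H = 0.32 × €100.00 = €32.0000 per unit per year.
EOQ = √(2DS / H) = √(2 × 33,600 × 86.2 / 32).
= √(5,792,640 / 32) = √181,020 ≈ 425.464.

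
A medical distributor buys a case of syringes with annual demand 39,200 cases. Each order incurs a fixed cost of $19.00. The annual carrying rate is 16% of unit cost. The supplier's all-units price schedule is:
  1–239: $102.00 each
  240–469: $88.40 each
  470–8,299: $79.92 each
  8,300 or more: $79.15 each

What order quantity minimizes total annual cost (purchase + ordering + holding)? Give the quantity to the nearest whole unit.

Holding cost per unit per year at price C is H = 0.16·C.
Candidates are each tier's EOQ (if it falls in that tier) and each price-break quantity.
Tier 1 ($102.00): EOQ = 302.1 exceeds tier's upper bound 239, so this tier is dominated.
EOQ at $88.40 = 324.5 (feasible in tier 2): TC = 39,200×$88.40 + (39,200/324.5)×19 + (324.5/2)×0.16×$88.40 = $3,469,870.09.
EOQ at $79.92 = 341.3 < 470, so use break Q=470: TC = 39,200×$79.92 + (39,200/470.0)×19 + (470.0/2)×0.16×$79.92 = $3,137,453.67.
EOQ at $79.15 = 343.0 < 8300, so use break Q=8300: TC = 39,200×$79.15 + (39,200/8300.0)×19 + (8300.0/2)×0.16×$79.15 = $3,155,325.33.
Lowest total cost is $3,137,453.67 at Q = 470.0.

Q* ≈ 470 cases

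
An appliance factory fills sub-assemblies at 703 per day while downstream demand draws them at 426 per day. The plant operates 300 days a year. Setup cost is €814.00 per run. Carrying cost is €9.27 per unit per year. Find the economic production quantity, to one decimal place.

Annual demand D = 426 × 300 = 127,800.
Production build-up factor (1 − d/p) = 1 − 426/703 = 0.3940.
Q* = √(2DS / (H(1 − d/p))) = √(2 × 127,800 × 814 / (9.27 × 0.3940)).
= √(208,058,400 / 3.6526) ≈ 7547.281.

Q* ≈ 7,547.3 sub-assemblies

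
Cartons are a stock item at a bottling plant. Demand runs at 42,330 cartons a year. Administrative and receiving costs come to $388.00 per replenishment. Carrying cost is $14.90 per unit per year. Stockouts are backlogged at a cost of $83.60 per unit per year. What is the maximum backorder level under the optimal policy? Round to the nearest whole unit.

With planned backorders, Q* = √(2DS/H) · √((H+B)/B).
√(2DS/H) = √(2 × 42,330 × 388 / 14.9) = 1484.779.
√((H+B)/B) = √((14.9+83.6)/83.6) = 1.0855.
Q* ≈ 1611.673.
S* = Q* · H/(H+B) = 1611.673 × 14.9/98.5 ≈ 243.796.

S* ≈ 244 cartons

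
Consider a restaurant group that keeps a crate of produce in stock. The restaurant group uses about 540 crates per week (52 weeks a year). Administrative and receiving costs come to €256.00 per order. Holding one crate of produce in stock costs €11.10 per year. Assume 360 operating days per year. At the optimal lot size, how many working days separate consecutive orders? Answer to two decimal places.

Annual demand D = 540 × 52 = 28,080.
The optimal lot size = √(2DS/H) = √(2 × 28,080 × 256 / 11.1) ≈ 1138.08.
Cycle time = Q*/D × 360 = 1138.08 / 28,080 × 360 ≈ 14.591 days.

T ≈ 14.59 days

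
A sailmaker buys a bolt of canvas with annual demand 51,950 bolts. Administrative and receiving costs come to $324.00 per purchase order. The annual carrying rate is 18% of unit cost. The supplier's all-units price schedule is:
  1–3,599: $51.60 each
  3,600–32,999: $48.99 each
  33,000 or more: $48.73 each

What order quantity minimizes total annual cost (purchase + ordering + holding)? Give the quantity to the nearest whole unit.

Holding cost per unit per year at price C is H = 0.18·C.
Candidates are each tier's EOQ (if it falls in that tier) and each price-break quantity.
EOQ at $51.60 = 1903.8 (feasible in tier 1): TC = 51,950×$51.60 + (51,950/1903.8)×324 + (1903.8/2)×0.18×$51.60 = $2,698,302.41.
EOQ at $48.99 = 1953.8 < 3600, so use break Q=3600: TC = 51,950×$48.99 + (51,950/3600.0)×324 + (3600.0/2)×0.18×$48.99 = $2,565,578.76.
EOQ at $48.73 = 1959.1 < 33000, so use break Q=33000: TC = 51,950×$48.73 + (51,950/33000.0)×324 + (33000.0/2)×0.18×$48.73 = $2,676,761.65.
Lowest total cost is $2,565,578.76 at Q = 3600.0.

Q* ≈ 3,600 bolts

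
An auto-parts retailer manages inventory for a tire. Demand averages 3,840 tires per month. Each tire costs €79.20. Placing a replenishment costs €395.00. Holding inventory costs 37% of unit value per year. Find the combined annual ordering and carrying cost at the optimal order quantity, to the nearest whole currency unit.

Annual demand D = 3,840 × 12 = 46,080.
Holding cost H = 0.37 × €79.20 = €29.3040 per unit per year.
EOQ = √(2DS/H) = √(2 × 46,080 × 395 / 29.304) ≈ 1114.57.
At Q*, ordering cost (D/Q*)S equals holding cost (Q*/2)H, each = √(DSH/2).
Minimum total = √(2DSH) = √(2 × 46,080 × 395 × 29.304) ≈ 32661.282.

TC* ≈ €32,661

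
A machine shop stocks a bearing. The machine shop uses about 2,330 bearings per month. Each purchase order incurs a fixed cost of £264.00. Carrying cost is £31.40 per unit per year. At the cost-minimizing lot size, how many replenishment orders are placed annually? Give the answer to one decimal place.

N ≈ 40.8 orders per year

Annual demand D = 2,330 × 12 = 27,960.
Q* = √(2DS/H) = √(2 × 27,960 × 264 / 31.4) ≈ 685.68.
Orders per year = D / Q* = 27,960 / 685.68 ≈ 40.777.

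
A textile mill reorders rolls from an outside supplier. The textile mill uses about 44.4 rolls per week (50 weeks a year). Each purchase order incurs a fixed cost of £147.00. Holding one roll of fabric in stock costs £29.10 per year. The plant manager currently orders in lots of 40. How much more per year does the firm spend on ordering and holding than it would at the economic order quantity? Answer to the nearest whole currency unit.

Annual demand D = 44.4 × 50 = 2,220.
EOQ = √(2DS/H) = √(2 × 2,220 × 147 / 29.1) ≈ 149.76.
Cost at Q* = (D/Q*)S + (Q*/2)H = √(2DSH) ≈ £4,358.09.
Cost at Q = 40: (2,220/40)×147 + (40/2)×29.1 = £8,158.50 + £582.00 = £8,740.50.
Excess = £8,740.50 − £4,358.09 = £4,382.41.

Extra cost ≈ £4,382 per year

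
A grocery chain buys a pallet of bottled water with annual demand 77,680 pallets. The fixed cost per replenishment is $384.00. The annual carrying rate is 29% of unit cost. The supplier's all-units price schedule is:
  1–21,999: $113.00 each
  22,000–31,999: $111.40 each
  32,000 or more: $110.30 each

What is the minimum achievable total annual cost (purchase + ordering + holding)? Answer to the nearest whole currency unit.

TC* ≈ $8,822,055

Holding cost per unit per year at price C is H = 0.29·C.
For each price level, check whether its EOQ is feasible; otherwise the best quantity at that price is the breakpoint.
EOQ at $113.00 = 1349.3 (feasible in tier 1): TC = 77,680×$113.00 + (77,680/1349.3)×384 + (1349.3/2)×0.29×$113.00 = $8,822,055.39.
EOQ at $111.40 = 1358.9 < 22000, so use break Q=22000: TC = 77,680×$111.40 + (77,680/22000.0)×384 + (22000.0/2)×0.29×$111.40 = $9,010,273.87.
EOQ at $110.30 = 1365.7 < 32000, so use break Q=32000: TC = 77,680×$110.30 + (77,680/32000.0)×384 + (32000.0/2)×0.29×$110.30 = $9,080,828.16.
Lowest total cost among the candidates is at Q = 1349.3.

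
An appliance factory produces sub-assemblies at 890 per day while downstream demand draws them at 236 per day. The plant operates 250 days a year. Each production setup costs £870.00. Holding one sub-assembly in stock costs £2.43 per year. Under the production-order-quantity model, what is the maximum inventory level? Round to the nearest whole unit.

Annual demand D = 236 × 250 = 59,000.
Production build-up factor (1 − d/p) = 1 − 236/890 = 0.7348.
Q* = √(2DS / (H(1 − d/p))) = √(2 × 59,000 × 870 / (2.43 × 0.7348)).
= √(102,660,000 / 1.7856) ≈ 7582.346.
Maximum inventory = Q*(1 − d/p) = 7582.346 × 0.7348 ≈ 5571.747.

I_max ≈ 5,572 sub-assemblies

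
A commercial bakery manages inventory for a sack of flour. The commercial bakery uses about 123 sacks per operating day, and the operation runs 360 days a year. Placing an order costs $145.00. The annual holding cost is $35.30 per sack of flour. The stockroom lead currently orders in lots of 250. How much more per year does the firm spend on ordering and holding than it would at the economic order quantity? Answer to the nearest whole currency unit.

Annual demand D = 123 × 360 = 44,280.
EOQ = √(2DS/H) = √(2 × 44,280 × 145 / 35.3) ≈ 603.14.
Cost at Q* = (D/Q*)S + (Q*/2)H = √(2DSH) ≈ $21,290.71.
Cost at Q = 250: (44,280/250)×145 + (250/2)×35.3 = $25,682.40 + $4,412.50 = $30,094.90.
Excess = $30,094.90 − $21,290.71 = $8,804.19.

Extra cost ≈ $8,804 per year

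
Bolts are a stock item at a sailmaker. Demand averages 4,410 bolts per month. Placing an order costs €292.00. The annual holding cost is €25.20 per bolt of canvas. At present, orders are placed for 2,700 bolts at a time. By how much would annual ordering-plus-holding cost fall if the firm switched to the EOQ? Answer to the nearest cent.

Extra cost ≈ €11,835.98 per year

Annual demand D = 4,410 × 12 = 52,920.
EOQ = √(2DS/H) = √(2 × 52,920 × 292 / 25.2) ≈ 1107.43.
Cost at Q* = (D/Q*)S + (Q*/2)H = √(2DSH) ≈ €27,907.22.
Cost at Q = 2,700: (52,920/2,700)×292 + (2,700/2)×25.2 = €5,723.20 + €34,020.00 = €39,743.20.
Excess = €39,743.20 − €27,907.22 = €11,835.98.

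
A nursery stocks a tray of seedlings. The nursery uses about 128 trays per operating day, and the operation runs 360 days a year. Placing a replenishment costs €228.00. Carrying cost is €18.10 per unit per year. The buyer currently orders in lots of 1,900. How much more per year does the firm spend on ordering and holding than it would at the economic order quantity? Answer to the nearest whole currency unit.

Annual demand D = 128 × 360 = 46,080.
EOQ = √(2DS/H) = √(2 × 46,080 × 228 / 18.1) ≈ 1077.46.
Cost at Q* = (D/Q*)S + (Q*/2)H = √(2DSH) ≈ €19,501.95.
Cost at Q = 1,900: (46,080/1,900)×228 + (1,900/2)×18.1 = €5,529.60 + €17,195.00 = €22,724.60.
Excess = €22,724.60 − €19,501.95 = €3,222.65.

Extra cost ≈ €3,223 per year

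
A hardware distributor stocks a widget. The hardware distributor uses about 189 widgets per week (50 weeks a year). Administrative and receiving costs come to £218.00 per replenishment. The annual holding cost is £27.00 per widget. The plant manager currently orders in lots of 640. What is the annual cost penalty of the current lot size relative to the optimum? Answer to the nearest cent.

Annual demand D = 189 × 50 = 9,450.
EOQ = √(2DS/H) = √(2 × 9,450 × 218 / 27) ≈ 390.64.
Cost at Q* = (D/Q*)S + (Q*/2)H = √(2DSH) ≈ £10,547.29.
Cost at Q = 640: (9,450/640)×218 + (640/2)×27 = £3,218.91 + £8,640.00 = £11,858.91.
Excess = £11,858.91 − £10,547.29 = £1,311.61.

Extra cost ≈ £1,311.61 per year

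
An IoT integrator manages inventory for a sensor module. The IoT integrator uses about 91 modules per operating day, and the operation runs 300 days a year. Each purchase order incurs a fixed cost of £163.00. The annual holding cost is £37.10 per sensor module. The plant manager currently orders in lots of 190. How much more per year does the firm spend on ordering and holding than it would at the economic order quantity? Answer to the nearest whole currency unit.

Annual demand D = 91 × 300 = 27,300.
EOQ = √(2DS/H) = √(2 × 27,300 × 163 / 37.1) ≈ 489.78.
Cost at Q* = (D/Q*)S + (Q*/2)H = √(2DSH) ≈ £18,170.93.
Cost at Q = 190: (27,300/190)×163 + (190/2)×37.1 = £23,420.53 + £3,524.50 = £26,945.03.
Excess = £26,945.03 − £18,170.93 = £8,774.10.

Extra cost ≈ £8,774 per year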